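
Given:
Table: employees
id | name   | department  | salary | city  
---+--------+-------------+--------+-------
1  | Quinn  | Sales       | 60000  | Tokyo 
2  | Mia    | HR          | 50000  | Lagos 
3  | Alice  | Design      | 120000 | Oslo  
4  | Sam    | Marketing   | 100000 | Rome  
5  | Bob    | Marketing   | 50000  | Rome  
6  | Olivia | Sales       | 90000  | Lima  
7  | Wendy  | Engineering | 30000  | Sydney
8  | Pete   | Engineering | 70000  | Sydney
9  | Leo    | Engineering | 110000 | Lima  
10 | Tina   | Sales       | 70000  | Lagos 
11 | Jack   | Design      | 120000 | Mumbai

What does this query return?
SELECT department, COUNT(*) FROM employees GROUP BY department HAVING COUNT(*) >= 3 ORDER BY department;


Groups with count >= 3:
  Engineering: 3 -> PASS
  Sales: 3 -> PASS
  Design: 2 -> filtered out
  HR: 1 -> filtered out
  Marketing: 2 -> filtered out


2 groups:
Engineering, 3
Sales, 3


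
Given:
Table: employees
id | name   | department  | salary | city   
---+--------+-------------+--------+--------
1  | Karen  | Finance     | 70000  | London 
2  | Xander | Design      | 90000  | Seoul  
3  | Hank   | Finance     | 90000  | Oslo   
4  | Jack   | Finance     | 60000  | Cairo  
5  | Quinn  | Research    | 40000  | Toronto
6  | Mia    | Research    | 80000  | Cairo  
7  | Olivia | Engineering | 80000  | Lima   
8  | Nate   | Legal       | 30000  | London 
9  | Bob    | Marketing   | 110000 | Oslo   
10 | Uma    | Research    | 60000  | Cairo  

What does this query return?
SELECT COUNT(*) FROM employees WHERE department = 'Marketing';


Counting rows where department = 'Marketing'
  Bob -> MATCH


1


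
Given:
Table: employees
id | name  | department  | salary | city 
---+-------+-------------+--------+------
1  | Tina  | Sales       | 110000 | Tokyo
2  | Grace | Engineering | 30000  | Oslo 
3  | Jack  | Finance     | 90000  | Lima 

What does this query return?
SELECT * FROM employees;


SELECT * returns all 3 rows with all columns

3 rows:
1, Tina, Sales, 110000, Tokyo
2, Grace, Engineering, 30000, Oslo
3, Jack, Finance, 90000, Lima


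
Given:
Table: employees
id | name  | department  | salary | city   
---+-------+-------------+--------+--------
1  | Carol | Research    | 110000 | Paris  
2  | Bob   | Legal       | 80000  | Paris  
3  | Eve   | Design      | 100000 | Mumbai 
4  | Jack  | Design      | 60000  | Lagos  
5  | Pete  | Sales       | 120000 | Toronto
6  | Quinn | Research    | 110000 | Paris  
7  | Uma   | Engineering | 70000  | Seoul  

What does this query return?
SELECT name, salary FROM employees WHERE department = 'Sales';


Filtering: department = 'Sales'
Matching rows: 1

1 rows:
Pete, 120000


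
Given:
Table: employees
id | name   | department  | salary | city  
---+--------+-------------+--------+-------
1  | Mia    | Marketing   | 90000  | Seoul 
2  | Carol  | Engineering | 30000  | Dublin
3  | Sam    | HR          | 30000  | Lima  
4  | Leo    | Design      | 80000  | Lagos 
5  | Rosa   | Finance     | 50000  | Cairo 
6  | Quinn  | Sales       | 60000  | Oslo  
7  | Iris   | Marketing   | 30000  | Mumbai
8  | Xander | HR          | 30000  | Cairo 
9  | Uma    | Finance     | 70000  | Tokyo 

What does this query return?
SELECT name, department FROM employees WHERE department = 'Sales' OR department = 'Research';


Filtering: department = 'Sales' OR 'Research'
Matching: 1 rows

1 rows:
Quinn, Sales


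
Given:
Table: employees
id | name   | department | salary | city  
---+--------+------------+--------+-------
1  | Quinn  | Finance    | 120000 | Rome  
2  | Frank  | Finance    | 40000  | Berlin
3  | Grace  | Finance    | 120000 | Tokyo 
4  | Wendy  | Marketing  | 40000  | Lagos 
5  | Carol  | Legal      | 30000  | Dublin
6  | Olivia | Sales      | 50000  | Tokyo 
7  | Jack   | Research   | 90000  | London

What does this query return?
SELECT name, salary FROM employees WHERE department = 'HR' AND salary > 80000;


Filtering: department = 'HR' AND salary > 80000
Matching: 0 rows

Empty result set (0 rows)


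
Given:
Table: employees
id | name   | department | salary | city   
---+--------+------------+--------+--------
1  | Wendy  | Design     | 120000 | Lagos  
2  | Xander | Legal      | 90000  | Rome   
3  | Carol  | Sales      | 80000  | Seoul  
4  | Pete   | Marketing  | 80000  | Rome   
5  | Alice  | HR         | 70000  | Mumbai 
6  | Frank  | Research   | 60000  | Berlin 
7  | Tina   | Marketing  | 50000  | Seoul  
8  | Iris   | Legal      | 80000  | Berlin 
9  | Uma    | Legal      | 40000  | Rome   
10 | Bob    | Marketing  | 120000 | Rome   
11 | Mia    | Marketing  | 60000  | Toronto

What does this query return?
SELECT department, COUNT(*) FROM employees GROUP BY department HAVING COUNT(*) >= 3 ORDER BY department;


Groups with count >= 3:
  Legal: 3 -> PASS
  Marketing: 4 -> PASS
  Design: 1 -> filtered out
  HR: 1 -> filtered out
  Research: 1 -> filtered out
  Sales: 1 -> filtered out


2 groups:
Legal, 3
Marketing, 4


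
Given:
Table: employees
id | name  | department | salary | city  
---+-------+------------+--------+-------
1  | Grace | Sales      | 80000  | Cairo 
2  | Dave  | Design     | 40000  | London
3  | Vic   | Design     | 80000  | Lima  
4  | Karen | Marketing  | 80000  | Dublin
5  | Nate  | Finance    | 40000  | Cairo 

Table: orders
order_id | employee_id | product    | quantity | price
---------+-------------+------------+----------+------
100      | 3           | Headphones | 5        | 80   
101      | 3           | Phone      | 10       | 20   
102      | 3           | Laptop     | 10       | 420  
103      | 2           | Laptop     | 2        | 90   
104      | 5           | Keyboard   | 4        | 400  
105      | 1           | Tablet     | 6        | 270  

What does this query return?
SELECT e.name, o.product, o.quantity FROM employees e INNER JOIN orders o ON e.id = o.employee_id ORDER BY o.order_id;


Joining employees.id = orders.employee_id:
  employee Vic (id=3) -> order Headphones
  employee Vic (id=3) -> order Phone
  employee Vic (id=3) -> order Laptop
  employee Dave (id=2) -> order Laptop
  employee Nate (id=5) -> order Keyboard
  employee Grace (id=1) -> order Tablet


6 rows:
Vic, Headphones, 5
Vic, Phone, 10
Vic, Laptop, 10
Dave, Laptop, 2
Nate, Keyboard, 4
Grace, Tablet, 6


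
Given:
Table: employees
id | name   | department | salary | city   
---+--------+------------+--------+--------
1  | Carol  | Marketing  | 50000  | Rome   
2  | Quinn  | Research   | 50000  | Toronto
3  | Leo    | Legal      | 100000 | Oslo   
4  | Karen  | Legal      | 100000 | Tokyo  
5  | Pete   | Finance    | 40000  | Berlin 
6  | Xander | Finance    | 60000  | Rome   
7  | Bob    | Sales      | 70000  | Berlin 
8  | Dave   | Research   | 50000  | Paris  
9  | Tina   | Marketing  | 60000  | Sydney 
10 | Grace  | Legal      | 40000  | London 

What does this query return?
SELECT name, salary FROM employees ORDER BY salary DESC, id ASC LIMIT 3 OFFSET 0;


Sort by salary DESC (id ASC tiebreak), then skip 0 and take 3
Rows 1 through 3

3 rows:
Leo, 100000
Karen, 100000
Bob, 70000


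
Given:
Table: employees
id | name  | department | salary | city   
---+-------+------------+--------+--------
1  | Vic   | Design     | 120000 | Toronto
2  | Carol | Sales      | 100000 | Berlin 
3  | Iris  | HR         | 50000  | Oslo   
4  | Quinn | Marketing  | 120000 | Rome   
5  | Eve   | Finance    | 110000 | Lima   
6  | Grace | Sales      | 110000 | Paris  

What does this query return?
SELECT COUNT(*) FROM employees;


COUNT(*) counts all rows

6


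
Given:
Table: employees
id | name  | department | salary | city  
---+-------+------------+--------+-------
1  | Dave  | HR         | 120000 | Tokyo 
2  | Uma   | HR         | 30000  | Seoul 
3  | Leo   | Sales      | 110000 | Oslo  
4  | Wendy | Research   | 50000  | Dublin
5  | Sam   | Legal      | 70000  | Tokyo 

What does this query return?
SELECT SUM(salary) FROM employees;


SUM(salary) = 120000 + 30000 + 110000 + 50000 + 70000 = 380000

380000


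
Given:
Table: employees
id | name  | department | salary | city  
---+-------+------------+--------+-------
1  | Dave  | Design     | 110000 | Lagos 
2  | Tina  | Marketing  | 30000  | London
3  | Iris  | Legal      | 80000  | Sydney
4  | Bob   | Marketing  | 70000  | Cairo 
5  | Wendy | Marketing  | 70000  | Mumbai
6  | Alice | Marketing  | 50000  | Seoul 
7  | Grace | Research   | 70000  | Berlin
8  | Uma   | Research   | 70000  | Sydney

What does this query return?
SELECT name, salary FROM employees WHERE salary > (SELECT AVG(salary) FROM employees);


Subquery: AVG(salary) = 68750.0
Filtering: salary > 68750.0
  Dave (110000) -> MATCH
  Iris (80000) -> MATCH
  Bob (70000) -> MATCH
  Wendy (70000) -> MATCH
  Grace (70000) -> MATCH
  Uma (70000) -> MATCH


6 rows:
Dave, 110000
Iris, 80000
Bob, 70000
Wendy, 70000
Grace, 70000
Uma, 70000


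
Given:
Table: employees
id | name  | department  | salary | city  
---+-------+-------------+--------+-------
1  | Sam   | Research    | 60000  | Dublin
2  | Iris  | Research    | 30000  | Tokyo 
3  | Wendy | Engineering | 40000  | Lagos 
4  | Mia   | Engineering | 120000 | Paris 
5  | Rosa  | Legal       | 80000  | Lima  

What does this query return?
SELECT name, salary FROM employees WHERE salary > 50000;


Filtering: salary > 50000
Matching: 3 rows

3 rows:
Sam, 60000
Mia, 120000
Rosa, 80000


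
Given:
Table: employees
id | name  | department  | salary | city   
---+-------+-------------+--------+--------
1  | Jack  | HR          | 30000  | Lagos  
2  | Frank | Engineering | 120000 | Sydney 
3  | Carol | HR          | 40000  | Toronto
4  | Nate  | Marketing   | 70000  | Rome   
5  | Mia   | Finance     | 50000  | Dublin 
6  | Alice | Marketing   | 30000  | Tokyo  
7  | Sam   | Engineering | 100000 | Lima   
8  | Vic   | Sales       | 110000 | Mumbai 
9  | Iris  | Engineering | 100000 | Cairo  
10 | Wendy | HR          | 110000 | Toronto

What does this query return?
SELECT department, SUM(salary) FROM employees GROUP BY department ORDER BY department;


Summing salary within each department:
  Engineering: 120000 + 100000 + 100000 = 320000
  Finance: 50000 = 50000
  HR: 30000 + 40000 + 110000 = 180000
  Marketing: 70000 + 30000 = 100000
  Sales: 110000 = 110000


5 groups:
Engineering, 320000
Finance, 50000
HR, 180000
Marketing, 100000
Sales, 110000


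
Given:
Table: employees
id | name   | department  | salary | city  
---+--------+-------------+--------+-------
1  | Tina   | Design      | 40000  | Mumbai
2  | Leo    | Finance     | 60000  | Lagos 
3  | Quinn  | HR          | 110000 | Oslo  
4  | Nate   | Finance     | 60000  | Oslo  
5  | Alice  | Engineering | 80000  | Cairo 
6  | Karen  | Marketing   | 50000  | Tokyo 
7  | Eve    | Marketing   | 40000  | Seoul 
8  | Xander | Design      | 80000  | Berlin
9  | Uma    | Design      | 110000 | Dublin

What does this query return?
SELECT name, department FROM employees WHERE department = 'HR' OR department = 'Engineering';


Filtering: department = 'HR' OR 'Engineering'
Matching: 2 rows

2 rows:
Quinn, HR
Alice, Engineering


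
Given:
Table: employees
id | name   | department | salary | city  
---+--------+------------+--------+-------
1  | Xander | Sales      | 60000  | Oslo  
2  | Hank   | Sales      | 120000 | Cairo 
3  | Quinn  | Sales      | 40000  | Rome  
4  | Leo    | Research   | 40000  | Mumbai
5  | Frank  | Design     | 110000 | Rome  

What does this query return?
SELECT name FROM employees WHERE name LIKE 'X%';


LIKE 'X%' matches names starting with 'X'
Matching: 1

1 rows:
Xander


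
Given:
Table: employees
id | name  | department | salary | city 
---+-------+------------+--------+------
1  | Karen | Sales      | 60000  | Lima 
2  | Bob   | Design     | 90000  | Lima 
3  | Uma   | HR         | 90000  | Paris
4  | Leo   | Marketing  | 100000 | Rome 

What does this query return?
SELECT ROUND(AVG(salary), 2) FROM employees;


SUM(salary) = 340000
COUNT = 4
ROUND(AVG, 2) = ROUND(340000 / 4, 2) = 85000.0

85000.0


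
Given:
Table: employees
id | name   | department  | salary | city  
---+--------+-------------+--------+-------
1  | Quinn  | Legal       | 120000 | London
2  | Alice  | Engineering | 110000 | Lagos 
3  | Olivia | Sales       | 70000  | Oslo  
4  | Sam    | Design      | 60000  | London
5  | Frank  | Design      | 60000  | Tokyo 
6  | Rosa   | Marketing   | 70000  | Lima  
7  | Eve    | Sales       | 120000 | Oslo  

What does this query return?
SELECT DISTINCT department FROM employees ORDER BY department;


All 'department' values (row order): Legal, Engineering, Sales, Design, Design, Marketing, Sales
Removing duplicates leaves 5 unique value(s).

5 values:
Design
Engineering
Legal
Marketing
Sales


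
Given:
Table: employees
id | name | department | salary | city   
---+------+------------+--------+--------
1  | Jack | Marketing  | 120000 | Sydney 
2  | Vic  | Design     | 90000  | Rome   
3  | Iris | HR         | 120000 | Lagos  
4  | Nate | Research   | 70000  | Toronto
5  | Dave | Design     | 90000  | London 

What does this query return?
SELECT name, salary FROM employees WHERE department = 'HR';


Filtering: department = 'HR'
Matching rows: 1

1 rows:
Iris, 120000


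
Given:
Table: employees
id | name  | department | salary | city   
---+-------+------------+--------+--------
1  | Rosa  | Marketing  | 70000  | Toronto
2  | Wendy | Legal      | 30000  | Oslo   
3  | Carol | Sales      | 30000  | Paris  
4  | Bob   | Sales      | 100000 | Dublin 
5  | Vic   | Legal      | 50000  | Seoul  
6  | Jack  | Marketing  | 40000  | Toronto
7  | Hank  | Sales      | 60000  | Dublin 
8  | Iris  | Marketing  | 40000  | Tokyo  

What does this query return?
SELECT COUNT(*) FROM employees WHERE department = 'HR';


Counting rows where department = 'HR'


0


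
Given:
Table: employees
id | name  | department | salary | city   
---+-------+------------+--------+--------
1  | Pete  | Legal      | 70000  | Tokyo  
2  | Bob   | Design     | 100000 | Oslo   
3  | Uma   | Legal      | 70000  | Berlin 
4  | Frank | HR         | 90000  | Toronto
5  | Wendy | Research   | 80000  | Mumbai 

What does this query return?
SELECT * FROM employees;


SELECT * returns all 5 rows with all columns

5 rows:
1, Pete, Legal, 70000, Tokyo
2, Bob, Design, 100000, Oslo
3, Uma, Legal, 70000, Berlin
4, Frank, HR, 90000, Toronto
5, Wendy, Research, 80000, Mumbai


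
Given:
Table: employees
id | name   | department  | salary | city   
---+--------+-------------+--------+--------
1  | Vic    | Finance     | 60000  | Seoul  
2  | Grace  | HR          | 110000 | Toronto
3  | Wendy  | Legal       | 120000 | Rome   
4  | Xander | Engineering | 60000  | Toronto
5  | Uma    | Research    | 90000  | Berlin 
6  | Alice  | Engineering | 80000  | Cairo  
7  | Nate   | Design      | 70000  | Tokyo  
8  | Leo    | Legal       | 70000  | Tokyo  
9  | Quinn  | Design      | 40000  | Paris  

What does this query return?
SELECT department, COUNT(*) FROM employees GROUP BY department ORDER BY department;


Assigning each row to its department group:
  Vic -> Finance
  Grace -> HR
  Wendy -> Legal
  Xander -> Engineering
  Uma -> Research
  Alice -> Engineering
  Nate -> Design
  Leo -> Legal
  Quinn -> Design


6 groups:
Design, 2
Engineering, 2
Finance, 1
HR, 1
Legal, 2
Research, 1


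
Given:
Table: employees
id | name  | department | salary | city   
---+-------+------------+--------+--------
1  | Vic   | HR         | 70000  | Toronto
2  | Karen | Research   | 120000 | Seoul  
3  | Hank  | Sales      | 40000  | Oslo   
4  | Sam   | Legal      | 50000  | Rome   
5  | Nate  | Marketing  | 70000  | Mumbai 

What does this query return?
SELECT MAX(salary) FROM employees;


Salaries: 70000, 120000, 40000, 50000, 70000
MAX = 120000

120000


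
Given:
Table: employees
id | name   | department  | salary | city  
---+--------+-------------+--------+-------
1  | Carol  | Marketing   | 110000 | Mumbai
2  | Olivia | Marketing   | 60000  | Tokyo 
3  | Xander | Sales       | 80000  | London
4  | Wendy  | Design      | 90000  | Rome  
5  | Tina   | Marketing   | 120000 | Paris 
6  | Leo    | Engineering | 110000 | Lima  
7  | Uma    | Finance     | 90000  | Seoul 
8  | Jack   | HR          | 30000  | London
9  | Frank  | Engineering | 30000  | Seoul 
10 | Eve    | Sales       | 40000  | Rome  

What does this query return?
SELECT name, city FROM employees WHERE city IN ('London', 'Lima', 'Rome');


Filtering: city IN ('London', 'Lima', 'Rome')
Matching: 5 rows

5 rows:
Xander, London
Wendy, Rome
Leo, Lima
Jack, London
Eve, Rome


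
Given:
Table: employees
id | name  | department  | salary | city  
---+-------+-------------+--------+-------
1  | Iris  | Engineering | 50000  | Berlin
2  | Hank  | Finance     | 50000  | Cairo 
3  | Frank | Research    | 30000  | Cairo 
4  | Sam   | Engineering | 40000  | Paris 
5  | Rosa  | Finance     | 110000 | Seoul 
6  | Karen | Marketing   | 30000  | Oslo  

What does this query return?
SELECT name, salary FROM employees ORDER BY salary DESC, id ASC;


Sorting by salary DESC, then id ASC for ties

6 rows:
Rosa, 110000
Iris, 50000
Hank, 50000
Sam, 40000
Frank, 30000
Karen, 30000


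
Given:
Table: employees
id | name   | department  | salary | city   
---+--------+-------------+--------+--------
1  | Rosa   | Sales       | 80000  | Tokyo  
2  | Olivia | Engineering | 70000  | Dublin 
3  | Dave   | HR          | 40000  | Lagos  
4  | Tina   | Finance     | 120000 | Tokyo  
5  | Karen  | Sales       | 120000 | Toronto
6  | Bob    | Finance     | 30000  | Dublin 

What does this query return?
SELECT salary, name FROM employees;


Projecting columns: salary, name

6 rows:
80000, Rosa
70000, Olivia
40000, Dave
120000, Tina
120000, Karen
30000, Bob


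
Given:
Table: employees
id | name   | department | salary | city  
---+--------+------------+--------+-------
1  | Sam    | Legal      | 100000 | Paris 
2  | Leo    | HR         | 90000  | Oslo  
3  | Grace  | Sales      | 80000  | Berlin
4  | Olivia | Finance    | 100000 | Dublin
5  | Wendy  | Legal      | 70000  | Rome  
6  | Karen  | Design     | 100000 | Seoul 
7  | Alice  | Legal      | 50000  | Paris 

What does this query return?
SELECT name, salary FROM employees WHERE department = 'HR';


Filtering: department = 'HR'
Matching rows: 1

1 rows:
Leo, 90000


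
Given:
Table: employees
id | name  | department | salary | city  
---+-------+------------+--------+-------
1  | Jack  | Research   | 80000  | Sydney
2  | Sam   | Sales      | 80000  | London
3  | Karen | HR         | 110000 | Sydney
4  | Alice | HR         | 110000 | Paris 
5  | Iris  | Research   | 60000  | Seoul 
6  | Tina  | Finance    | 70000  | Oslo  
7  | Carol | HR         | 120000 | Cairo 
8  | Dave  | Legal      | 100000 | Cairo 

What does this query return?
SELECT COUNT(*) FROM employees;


COUNT(*) counts all rows

8


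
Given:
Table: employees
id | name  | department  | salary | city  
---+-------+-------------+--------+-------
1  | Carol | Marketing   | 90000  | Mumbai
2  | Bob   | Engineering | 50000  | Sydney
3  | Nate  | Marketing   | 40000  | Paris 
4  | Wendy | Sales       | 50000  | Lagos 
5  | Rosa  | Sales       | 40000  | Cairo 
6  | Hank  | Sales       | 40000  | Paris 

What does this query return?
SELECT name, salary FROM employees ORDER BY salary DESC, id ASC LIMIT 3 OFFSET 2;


Sort by salary DESC (id ASC tiebreak), then skip 2 and take 3
Rows 3 through 5

3 rows:
Wendy, 50000
Nate, 40000
Rosa, 40000


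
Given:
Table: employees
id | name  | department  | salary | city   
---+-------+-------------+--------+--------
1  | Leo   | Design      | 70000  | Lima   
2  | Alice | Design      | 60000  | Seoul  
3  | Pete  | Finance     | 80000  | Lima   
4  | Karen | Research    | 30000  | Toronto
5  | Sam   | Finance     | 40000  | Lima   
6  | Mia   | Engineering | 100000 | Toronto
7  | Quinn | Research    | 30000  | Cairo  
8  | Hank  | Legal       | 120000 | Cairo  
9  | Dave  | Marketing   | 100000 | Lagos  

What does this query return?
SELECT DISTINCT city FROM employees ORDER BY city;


All 'city' values (row order): Lima, Seoul, Lima, Toronto, Lima, Toronto, Cairo, Cairo, Lagos
Removing duplicates leaves 5 unique value(s).

5 values:
Cairo
Lagos
Lima
Seoul
Toronto


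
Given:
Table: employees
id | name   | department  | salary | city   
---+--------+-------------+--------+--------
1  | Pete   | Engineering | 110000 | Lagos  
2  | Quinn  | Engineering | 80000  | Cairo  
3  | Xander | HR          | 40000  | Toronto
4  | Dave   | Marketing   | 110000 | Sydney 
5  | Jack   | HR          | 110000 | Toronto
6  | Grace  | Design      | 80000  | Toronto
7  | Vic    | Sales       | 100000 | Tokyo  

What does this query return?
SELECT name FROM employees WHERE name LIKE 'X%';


LIKE 'X%' matches names starting with 'X'
Matching: 1

1 rows:
Xander


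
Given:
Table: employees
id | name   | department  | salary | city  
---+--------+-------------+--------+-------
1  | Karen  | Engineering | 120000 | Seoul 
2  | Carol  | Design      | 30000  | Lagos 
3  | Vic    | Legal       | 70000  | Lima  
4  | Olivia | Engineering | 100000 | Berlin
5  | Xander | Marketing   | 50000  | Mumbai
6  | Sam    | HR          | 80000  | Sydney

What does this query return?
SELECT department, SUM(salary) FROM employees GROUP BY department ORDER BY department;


Summing salary within each department:
  Design: 30000 = 30000
  Engineering: 120000 + 100000 = 220000
  HR: 80000 = 80000
  Legal: 70000 = 70000
  Marketing: 50000 = 50000


5 groups:
Design, 30000
Engineering, 220000
HR, 80000
Legal, 70000
Marketing, 50000


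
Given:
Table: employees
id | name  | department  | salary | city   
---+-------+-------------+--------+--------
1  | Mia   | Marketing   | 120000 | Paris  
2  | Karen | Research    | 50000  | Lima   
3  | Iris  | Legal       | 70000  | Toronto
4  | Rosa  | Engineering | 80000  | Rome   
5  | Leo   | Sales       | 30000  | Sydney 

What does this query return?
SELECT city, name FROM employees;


Projecting columns: city, name

5 rows:
Paris, Mia
Lima, Karen
Toronto, Iris
Rome, Rosa
Sydney, Leo


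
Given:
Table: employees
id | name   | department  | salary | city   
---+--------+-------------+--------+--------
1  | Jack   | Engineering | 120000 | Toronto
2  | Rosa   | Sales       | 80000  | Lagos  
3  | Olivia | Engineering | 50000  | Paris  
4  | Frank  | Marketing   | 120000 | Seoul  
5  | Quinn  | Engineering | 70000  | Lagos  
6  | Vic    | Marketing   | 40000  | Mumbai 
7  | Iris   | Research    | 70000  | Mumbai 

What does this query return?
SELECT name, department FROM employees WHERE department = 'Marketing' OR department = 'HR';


Filtering: department = 'Marketing' OR 'HR'
Matching: 2 rows

2 rows:
Frank, Marketing
Vic, Marketing


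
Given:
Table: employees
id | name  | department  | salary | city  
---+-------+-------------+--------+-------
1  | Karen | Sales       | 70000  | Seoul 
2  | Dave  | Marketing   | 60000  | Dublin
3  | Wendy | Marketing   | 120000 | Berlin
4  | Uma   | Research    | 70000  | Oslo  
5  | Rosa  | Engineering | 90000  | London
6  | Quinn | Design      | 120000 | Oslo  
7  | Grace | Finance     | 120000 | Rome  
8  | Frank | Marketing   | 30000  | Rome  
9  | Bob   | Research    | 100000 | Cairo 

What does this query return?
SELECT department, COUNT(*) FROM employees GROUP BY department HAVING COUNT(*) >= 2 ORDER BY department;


Groups with count >= 2:
  Marketing: 3 -> PASS
  Research: 2 -> PASS
  Design: 1 -> filtered out
  Engineering: 1 -> filtered out
  Finance: 1 -> filtered out
  Sales: 1 -> filtered out


2 groups:
Marketing, 3
Research, 2


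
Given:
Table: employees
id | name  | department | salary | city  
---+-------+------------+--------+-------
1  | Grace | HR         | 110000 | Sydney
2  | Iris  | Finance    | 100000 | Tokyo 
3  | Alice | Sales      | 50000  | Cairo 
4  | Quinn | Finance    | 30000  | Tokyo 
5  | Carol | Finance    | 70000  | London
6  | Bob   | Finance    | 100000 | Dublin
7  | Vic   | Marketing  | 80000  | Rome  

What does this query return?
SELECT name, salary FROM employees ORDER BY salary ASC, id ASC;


Sorting by salary ASC, then id ASC for ties

7 rows:
Quinn, 30000
Alice, 50000
Carol, 70000
Vic, 80000
Iris, 100000
Bob, 100000
Grace, 110000


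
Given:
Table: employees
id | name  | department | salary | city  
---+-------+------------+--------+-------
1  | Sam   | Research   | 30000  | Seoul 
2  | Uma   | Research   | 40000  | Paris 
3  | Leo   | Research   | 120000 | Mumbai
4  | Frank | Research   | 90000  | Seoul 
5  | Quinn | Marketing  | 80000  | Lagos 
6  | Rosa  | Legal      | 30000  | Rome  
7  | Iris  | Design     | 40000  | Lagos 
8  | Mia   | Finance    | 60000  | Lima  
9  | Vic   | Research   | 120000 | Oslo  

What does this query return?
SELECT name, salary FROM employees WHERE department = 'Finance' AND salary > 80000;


Filtering: department = 'Finance' AND salary > 80000
Matching: 0 rows

Empty result set (0 rows)


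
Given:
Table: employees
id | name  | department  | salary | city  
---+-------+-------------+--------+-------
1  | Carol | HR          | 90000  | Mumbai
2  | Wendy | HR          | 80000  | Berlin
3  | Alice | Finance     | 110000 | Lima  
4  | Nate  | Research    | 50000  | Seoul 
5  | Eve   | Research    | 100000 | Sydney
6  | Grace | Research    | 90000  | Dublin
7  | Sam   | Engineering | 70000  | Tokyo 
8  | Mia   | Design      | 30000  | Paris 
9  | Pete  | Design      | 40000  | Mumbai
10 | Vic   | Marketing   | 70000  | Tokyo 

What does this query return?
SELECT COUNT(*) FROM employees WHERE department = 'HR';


Counting rows where department = 'HR'
  Carol -> MATCH
  Wendy -> MATCH


2


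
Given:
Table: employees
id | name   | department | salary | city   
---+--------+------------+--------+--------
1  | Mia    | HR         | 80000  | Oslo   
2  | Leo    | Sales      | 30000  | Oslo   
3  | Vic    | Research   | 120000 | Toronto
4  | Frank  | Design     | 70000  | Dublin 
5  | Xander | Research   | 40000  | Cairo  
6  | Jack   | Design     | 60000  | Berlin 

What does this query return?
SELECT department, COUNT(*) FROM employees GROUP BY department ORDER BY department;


Assigning each row to its department group:
  Mia -> HR
  Leo -> Sales
  Vic -> Research
  Frank -> Design
  Xander -> Research
  Jack -> Design


4 groups:
Design, 2
HR, 1
Research, 2
Sales, 1


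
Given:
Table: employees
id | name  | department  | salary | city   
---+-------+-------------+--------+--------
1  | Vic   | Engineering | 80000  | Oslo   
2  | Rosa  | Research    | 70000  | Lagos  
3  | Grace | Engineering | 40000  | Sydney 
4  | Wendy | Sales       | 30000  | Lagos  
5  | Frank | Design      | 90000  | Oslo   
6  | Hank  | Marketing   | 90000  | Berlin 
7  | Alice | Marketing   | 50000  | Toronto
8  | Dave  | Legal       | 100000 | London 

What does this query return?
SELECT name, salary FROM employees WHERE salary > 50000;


Filtering: salary > 50000
Matching: 5 rows

5 rows:
Vic, 80000
Rosa, 70000
Frank, 90000
Hank, 90000
Dave, 100000


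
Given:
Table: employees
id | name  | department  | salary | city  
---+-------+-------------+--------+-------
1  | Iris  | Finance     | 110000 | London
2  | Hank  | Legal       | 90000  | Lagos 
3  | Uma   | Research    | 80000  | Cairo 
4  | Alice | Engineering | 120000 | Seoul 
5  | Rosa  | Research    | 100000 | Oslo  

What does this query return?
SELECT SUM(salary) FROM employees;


SUM(salary) = 110000 + 90000 + 80000 + 120000 + 100000 = 500000

500000


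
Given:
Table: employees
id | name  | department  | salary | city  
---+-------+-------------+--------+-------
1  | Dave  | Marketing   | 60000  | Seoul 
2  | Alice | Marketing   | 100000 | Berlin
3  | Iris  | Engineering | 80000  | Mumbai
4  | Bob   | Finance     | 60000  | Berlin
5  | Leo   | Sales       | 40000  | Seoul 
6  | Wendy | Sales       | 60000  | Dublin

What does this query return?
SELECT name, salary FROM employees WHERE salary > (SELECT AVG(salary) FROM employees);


Subquery: AVG(salary) = 66666.67
Filtering: salary > 66666.67
  Alice (100000) -> MATCH
  Iris (80000) -> MATCH


2 rows:
Alice, 100000
Iris, 80000


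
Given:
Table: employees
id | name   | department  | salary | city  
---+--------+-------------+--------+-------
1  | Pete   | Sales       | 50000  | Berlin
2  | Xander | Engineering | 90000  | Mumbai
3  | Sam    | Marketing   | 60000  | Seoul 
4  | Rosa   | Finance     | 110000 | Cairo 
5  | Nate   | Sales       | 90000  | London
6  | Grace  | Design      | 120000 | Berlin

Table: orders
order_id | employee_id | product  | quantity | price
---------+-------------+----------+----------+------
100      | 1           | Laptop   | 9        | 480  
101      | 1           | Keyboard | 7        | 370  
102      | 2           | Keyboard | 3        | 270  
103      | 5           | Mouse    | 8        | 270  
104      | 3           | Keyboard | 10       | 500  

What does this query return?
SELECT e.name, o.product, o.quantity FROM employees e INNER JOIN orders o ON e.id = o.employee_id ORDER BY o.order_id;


Joining employees.id = orders.employee_id:
  employee Pete (id=1) -> order Laptop
  employee Pete (id=1) -> order Keyboard
  employee Xander (id=2) -> order Keyboard
  employee Nate (id=5) -> order Mouse
  employee Sam (id=3) -> order Keyboard


5 rows:
Pete, Laptop, 9
Pete, Keyboard, 7
Xander, Keyboard, 3
Nate, Mouse, 8
Sam, Keyboard, 10


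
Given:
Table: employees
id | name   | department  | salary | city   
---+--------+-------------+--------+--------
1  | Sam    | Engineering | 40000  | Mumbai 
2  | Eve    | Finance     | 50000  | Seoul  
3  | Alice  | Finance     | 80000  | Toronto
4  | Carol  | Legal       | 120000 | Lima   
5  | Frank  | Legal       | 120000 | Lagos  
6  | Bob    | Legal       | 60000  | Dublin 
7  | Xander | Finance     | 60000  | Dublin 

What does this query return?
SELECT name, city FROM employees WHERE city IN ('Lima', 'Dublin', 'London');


Filtering: city IN ('Lima', 'Dublin', 'London')
Matching: 3 rows

3 rows:
Carol, Lima
Bob, Dublin
Xander, Dublin


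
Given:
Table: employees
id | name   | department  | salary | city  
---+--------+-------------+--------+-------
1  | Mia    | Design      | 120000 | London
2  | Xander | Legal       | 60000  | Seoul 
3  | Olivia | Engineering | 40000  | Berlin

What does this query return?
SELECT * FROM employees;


SELECT * returns all 3 rows with all columns

3 rows:
1, Mia, Design, 120000, London
2, Xander, Legal, 60000, Seoul
3, Olivia, Engineering, 40000, Berlin


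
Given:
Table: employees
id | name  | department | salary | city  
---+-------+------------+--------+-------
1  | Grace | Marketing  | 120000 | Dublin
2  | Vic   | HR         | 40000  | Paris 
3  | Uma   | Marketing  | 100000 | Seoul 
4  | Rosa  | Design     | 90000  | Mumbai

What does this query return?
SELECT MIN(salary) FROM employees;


Salaries: 120000, 40000, 100000, 90000
MIN = 40000

40000


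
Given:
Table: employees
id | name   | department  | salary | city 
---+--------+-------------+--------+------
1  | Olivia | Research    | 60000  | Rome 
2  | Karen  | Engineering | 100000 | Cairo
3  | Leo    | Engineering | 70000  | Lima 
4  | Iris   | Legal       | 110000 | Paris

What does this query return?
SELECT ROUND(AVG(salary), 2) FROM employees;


SUM(salary) = 340000
COUNT = 4
ROUND(AVG, 2) = ROUND(340000 / 4, 2) = 85000.0

85000.0


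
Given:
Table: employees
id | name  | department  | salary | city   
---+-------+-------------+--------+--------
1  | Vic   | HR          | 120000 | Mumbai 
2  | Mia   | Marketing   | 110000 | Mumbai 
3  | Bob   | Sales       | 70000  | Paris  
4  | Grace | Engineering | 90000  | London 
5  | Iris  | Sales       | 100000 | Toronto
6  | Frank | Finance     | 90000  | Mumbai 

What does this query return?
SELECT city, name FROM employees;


Projecting columns: city, name

6 rows:
Mumbai, Vic
Mumbai, Mia
Paris, Bob
London, Grace
Toronto, Iris
Mumbai, Frank


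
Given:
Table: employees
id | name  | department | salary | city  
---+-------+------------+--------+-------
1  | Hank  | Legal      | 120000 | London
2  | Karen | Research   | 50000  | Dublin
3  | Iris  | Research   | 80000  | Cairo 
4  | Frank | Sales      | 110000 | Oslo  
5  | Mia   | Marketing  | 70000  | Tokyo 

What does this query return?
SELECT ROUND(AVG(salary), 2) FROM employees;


SUM(salary) = 430000
COUNT = 5
ROUND(AVG, 2) = ROUND(430000 / 5, 2) = 86000.0

86000.0


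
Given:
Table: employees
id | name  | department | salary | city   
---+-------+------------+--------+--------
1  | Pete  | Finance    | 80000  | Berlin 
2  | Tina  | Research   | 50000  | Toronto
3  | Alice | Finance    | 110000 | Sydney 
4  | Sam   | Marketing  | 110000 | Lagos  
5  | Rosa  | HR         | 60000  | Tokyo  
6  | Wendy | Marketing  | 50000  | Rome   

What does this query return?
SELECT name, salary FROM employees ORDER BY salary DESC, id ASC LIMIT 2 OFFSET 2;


Sort by salary DESC (id ASC tiebreak), then skip 2 and take 2
Rows 3 through 4

2 rows:
Pete, 80000
Rosa, 60000


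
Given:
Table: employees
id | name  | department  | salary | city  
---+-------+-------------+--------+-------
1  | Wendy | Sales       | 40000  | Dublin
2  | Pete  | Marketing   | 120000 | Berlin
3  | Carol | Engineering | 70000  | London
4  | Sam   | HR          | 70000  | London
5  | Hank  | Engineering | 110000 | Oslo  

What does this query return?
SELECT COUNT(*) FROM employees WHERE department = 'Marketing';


Counting rows where department = 'Marketing'
  Pete -> MATCH


1


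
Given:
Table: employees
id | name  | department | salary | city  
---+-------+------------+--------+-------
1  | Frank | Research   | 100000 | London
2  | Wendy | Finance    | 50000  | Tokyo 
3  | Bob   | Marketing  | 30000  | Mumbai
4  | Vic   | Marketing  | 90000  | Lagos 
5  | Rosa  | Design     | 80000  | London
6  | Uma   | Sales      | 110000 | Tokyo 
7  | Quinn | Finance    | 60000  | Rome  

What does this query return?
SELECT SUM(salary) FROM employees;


SUM(salary) = 100000 + 50000 + 30000 + 90000 + 80000 + 110000 + 60000 = 520000

520000


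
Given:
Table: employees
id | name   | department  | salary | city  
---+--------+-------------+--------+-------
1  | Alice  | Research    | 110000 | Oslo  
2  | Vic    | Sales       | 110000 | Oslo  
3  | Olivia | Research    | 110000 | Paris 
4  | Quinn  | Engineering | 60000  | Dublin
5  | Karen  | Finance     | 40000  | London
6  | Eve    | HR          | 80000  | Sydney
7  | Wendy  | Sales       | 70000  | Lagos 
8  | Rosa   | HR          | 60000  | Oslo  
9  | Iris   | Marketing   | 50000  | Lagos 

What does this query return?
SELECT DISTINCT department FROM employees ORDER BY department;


All 'department' values (row order): Research, Sales, Research, Engineering, Finance, HR, Sales, HR, Marketing
Removing duplicates leaves 6 unique value(s).

6 values:
Engineering
Finance
HR
Marketing
Research
Sales


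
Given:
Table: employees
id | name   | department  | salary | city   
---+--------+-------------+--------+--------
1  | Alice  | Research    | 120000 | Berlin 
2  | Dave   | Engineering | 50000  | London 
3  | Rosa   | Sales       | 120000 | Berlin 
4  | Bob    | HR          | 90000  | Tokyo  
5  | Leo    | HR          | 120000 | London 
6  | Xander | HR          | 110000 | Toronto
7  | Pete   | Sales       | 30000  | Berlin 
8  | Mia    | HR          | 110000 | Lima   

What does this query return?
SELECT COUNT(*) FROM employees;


COUNT(*) counts all rows

8


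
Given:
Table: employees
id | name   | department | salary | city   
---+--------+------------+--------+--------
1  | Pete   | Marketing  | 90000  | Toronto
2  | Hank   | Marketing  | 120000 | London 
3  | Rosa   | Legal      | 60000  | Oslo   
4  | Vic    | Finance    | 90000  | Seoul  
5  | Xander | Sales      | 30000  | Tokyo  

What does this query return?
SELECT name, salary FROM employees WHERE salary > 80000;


Filtering: salary > 80000
Matching: 3 rows

3 rows:
Pete, 90000
Hank, 120000
Vic, 90000


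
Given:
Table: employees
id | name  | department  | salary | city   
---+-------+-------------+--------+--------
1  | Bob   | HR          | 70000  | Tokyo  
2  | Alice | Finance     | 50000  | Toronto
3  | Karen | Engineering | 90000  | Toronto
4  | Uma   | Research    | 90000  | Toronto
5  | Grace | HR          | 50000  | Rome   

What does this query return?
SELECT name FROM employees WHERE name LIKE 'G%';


LIKE 'G%' matches names starting with 'G'
Matching: 1

1 rows:
Grace


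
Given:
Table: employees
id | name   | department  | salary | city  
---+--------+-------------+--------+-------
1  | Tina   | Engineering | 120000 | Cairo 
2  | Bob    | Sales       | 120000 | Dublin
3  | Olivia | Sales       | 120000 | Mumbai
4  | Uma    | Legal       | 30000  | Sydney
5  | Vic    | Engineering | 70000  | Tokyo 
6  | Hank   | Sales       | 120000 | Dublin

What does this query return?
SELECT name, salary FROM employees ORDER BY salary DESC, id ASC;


Sorting by salary DESC, then id ASC for ties

6 rows:
Tina, 120000
Bob, 120000
Olivia, 120000
Hank, 120000
Vic, 70000
Uma, 30000


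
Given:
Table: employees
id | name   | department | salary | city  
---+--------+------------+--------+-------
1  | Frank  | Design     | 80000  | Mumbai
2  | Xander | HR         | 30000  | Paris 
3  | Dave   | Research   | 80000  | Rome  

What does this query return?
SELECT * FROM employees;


SELECT * returns all 3 rows with all columns

3 rows:
1, Frank, Design, 80000, Mumbai
2, Xander, HR, 30000, Paris
3, Dave, Research, 80000, Rome


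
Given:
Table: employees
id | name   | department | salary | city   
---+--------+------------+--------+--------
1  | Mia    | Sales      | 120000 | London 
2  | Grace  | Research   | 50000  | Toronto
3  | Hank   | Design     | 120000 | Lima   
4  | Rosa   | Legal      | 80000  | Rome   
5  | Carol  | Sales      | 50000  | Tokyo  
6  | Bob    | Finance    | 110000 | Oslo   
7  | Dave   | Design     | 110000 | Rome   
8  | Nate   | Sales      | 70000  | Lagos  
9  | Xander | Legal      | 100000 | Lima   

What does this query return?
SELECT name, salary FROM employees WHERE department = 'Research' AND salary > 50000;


Filtering: department = 'Research' AND salary > 50000
Matching: 0 rows

Empty result set (0 rows)


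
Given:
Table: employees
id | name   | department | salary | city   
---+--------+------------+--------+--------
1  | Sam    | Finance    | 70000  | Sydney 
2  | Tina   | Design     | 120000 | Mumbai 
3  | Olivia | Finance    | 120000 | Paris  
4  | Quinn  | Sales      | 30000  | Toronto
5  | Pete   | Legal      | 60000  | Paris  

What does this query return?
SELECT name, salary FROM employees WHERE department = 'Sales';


Filtering: department = 'Sales'
Matching rows: 1

1 rows:
Quinn, 30000


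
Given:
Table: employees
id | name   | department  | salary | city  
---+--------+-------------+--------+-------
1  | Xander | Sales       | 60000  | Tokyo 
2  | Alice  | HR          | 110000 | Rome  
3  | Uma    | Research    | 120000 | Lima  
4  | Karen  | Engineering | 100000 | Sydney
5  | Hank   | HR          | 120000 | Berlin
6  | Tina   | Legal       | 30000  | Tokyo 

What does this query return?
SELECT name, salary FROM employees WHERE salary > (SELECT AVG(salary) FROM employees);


Subquery: AVG(salary) = 90000.0
Filtering: salary > 90000.0
  Alice (110000) -> MATCH
  Uma (120000) -> MATCH
  Karen (100000) -> MATCH
  Hank (120000) -> MATCH


4 rows:
Alice, 110000
Uma, 120000
Karen, 100000
Hank, 120000


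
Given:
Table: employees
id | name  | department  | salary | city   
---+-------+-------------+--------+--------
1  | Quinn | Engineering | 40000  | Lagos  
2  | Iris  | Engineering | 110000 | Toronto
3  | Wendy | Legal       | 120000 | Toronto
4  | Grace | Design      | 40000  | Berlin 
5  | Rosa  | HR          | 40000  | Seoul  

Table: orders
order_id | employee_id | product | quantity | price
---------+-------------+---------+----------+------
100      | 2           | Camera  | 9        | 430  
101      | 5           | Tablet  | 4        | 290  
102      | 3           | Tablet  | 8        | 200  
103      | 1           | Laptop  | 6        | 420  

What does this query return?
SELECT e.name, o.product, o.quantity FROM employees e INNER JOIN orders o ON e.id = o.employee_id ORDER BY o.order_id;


Joining employees.id = orders.employee_id:
  employee Iris (id=2) -> order Camera
  employee Rosa (id=5) -> order Tablet
  employee Wendy (id=3) -> order Tablet
  employee Quinn (id=1) -> order Laptop


4 rows:
Iris, Camera, 9
Rosa, Tablet, 4
Wendy, Tablet, 8
Quinn, Laptop, 6
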